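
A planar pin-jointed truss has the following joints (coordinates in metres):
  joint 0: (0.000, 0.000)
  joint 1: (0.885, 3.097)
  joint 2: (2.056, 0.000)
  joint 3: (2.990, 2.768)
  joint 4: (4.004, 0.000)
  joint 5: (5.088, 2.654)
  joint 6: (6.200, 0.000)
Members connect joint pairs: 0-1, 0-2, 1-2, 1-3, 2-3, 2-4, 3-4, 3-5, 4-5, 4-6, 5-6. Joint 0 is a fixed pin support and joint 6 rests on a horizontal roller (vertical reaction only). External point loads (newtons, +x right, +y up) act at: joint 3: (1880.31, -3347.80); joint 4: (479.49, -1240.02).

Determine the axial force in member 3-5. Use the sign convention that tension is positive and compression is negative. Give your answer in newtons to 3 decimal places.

N=7 nodes, M=11 members, R=3 reactions → 2N=14, M+R=14
member 0 (0-1): L=3.2210, (cx,cy)=(0.2748,0.9615)
member 1 (0-2): L=2.0560, (cx,cy)=(1.0000,0.0000)
member 2 (1-2): L=3.3110, (cx,cy)=(0.3537,-0.9354)
member 3 (1-3): L=2.1306, (cx,cy)=(0.9880,-0.1544)
member 4 (2-3): L=2.9213, (cx,cy)=(0.3197,0.9475)
member 5 (2-4): L=1.9480, (cx,cy)=(1.0000,0.0000)
member 6 (3-4): L=2.9479, (cx,cy)=(0.3440,-0.9390)
member 7 (3-5): L=2.1011, (cx,cy)=(0.9985,-0.0543)
member 8 (4-5): L=2.8668, (cx,cy)=(0.3781,0.9258)
member 9 (4-6): L=2.1960, (cx,cy)=(1.0000,0.0000)
member 10 (5-6): L=2.8775, (cx,cy)=(0.3864,-0.9223)
solve A·x = −loads:
  F[0-1] = -1386.3954 N (compression)
  F[0-2] = +2740.7289 N (tension)
  F[1-2] = +1582.3020 N (tension)
  F[1-3] = -951.9613 N (compression)
  F[2-3] = -1562.0237 N (compression)
  F[2-4] = +3799.7487 N (tension)
  F[3-4] = -1993.2345 N (compression)
  F[3-5] = -2638.5214 N (compression)
  F[4-5] = +3361.1642 N (tension)
  F[4-6] = +1363.7226 N (tension)
  F[5-6] = -3528.9315 N (compression)
  Rx@0 = -2359.8000 N
  Ry@0 = +1333.0361 N
  Ry@6 = +3254.7839 N

-2638.521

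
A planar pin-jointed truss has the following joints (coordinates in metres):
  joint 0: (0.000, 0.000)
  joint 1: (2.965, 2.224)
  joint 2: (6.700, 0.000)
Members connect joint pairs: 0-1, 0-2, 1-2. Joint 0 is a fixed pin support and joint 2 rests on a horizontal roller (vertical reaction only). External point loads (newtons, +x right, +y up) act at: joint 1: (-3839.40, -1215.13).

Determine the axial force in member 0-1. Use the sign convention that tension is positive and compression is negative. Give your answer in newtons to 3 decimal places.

N=3 nodes, M=3 members, R=3 reactions → 2N=6, M+R=6
member 0 (0-1): L=3.7064, (cx,cy)=(0.8000,0.6000)
member 1 (0-2): L=6.7000, (cx,cy)=(1.0000,0.0000)
member 2 (1-2): L=4.3470, (cx,cy)=(0.8592,-0.5116)
solve A·x = −loads:
  F[0-1] = -3252.8347 N (compression)
  F[0-2] = -1237.2376 N (compression)
  F[1-2] = +1439.9654 N (tension)
  Rx@0 = +3839.4000 N
  Ry@0 = +1951.8412 N
  Ry@2 = -736.7112 N

-3252.835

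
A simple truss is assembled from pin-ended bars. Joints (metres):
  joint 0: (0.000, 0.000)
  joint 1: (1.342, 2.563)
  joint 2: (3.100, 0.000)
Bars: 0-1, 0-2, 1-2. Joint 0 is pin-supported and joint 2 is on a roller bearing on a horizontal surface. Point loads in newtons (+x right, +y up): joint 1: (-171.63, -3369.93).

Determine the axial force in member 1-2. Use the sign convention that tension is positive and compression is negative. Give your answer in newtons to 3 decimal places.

-1596.983

N=3 nodes, M=3 members, R=3 reactions → 2N=6, M+R=6
member 0 (0-1): L=2.8931, (cx,cy)=(0.4639,0.8859)
member 1 (0-2): L=3.1000, (cx,cy)=(1.0000,0.0000)
member 2 (1-2): L=3.1080, (cx,cy)=(0.5656,-0.8247)
solve A·x = −loads:
  F[0-1] = -2317.3743 N (compression)
  F[0-2] = +903.3186 N (tension)
  F[1-2] = -1596.9825 N (compression)
  Rx@0 = +171.6300 N
  Ry@0 = +2052.9757 N
  Ry@2 = +1316.9543 N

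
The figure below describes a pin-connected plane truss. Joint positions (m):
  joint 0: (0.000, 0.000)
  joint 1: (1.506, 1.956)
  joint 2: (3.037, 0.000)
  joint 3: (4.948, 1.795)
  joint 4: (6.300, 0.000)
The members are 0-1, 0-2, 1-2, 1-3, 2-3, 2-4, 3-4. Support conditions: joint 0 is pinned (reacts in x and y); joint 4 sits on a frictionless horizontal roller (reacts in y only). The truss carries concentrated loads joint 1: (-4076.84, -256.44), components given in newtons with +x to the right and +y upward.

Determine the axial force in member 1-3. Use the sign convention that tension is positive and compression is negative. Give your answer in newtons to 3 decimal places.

2087.921

N=5 nodes, M=7 members, R=3 reactions → 2N=10, M+R=10
member 0 (0-1): L=2.4686, (cx,cy)=(0.6101,0.7924)
member 1 (0-2): L=3.0370, (cx,cy)=(1.0000,0.0000)
member 2 (1-2): L=2.4839, (cx,cy)=(0.6164,-0.7875)
member 3 (1-3): L=3.4458, (cx,cy)=(0.9989,-0.0467)
member 4 (2-3): L=2.6218, (cx,cy)=(0.7289,0.6846)
member 5 (2-4): L=3.2630, (cx,cy)=(1.0000,0.0000)
member 6 (3-4): L=2.2472, (cx,cy)=(0.6016,-0.7988)
solve A·x = −loads:
  F[0-1] = -1843.7498 N (compression)
  F[0-2] = -2952.0363 N (compression)
  F[1-2] = +1405.6596 N (tension)
  F[1-3] = +2087.9207 N (tension)
  F[2-3] = -1616.7716 N (compression)
  F[2-4] = -907.2036 N (compression)
  F[3-4] = +1507.8936 N (tension)
  Rx@0 = +4076.8400 N
  Ry@0 = +1460.9004 N
  Ry@4 = -1204.4604 N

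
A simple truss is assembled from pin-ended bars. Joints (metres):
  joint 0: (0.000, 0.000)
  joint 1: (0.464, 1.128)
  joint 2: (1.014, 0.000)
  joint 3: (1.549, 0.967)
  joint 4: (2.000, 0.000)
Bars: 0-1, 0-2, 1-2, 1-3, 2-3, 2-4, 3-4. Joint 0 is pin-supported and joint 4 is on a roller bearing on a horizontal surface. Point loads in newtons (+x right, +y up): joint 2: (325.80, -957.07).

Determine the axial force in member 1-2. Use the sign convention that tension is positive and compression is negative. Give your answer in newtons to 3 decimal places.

600.418

N=5 nodes, M=7 members, R=3 reactions → 2N=10, M+R=10
member 0 (0-1): L=1.2197, (cx,cy)=(0.3804,0.9248)
member 1 (0-2): L=1.0140, (cx,cy)=(1.0000,0.0000)
member 2 (1-2): L=1.2549, (cx,cy)=(0.4383,-0.8988)
member 3 (1-3): L=1.0969, (cx,cy)=(0.9892,-0.1468)
member 4 (2-3): L=1.1051, (cx,cy)=(0.4841,0.8750)
member 5 (2-4): L=0.9860, (cx,cy)=(1.0000,0.0000)
member 6 (3-4): L=1.0670, (cx,cy)=(0.4227,-0.9063)
solve A·x = −loads:
  F[0-1] = -510.1951 N (compression)
  F[0-2] = +519.8884 N (tension)
  F[1-2] = +600.4181 N (tension)
  F[1-3] = -462.2380 N (compression)
  F[2-3] = +477.0088 N (tension)
  F[2-4] = +226.3090 N (tension)
  F[3-4] = -535.4141 N (compression)
  Rx@0 = -325.8000 N
  Ry@0 = +471.8355 N
  Ry@4 = +485.2345 N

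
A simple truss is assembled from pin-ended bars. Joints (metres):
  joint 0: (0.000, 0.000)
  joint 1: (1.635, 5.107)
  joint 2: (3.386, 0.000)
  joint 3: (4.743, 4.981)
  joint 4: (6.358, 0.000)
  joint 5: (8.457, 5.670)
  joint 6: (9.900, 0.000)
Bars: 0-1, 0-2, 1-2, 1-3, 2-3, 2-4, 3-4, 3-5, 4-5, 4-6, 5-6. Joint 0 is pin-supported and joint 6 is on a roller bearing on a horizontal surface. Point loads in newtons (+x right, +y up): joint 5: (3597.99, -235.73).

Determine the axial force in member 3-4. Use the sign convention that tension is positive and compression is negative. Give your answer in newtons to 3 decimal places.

-1654.355

N=7 nodes, M=11 members, R=3 reactions → 2N=14, M+R=14
member 0 (0-1): L=5.3623, (cx,cy)=(0.3049,0.9524)
member 1 (0-2): L=3.3860, (cx,cy)=(1.0000,0.0000)
member 2 (1-2): L=5.3988, (cx,cy)=(0.3243,-0.9459)
member 3 (1-3): L=3.1106, (cx,cy)=(0.9992,-0.0405)
member 4 (2-3): L=5.1625, (cx,cy)=(0.2629,0.9648)
member 5 (2-4): L=2.9720, (cx,cy)=(1.0000,0.0000)
member 6 (3-4): L=5.2363, (cx,cy)=(0.3084,-0.9512)
member 7 (3-5): L=3.7774, (cx,cy)=(0.9832,0.1824)
member 8 (4-5): L=6.0460, (cx,cy)=(0.3472,0.9378)
member 9 (4-6): L=3.5420, (cx,cy)=(1.0000,0.0000)
member 10 (5-6): L=5.8507, (cx,cy)=(0.2466,-0.9691)
solve A·x = −loads:
  F[0-1] = +2127.6184 N (tension)
  F[0-2] = +2949.2700 N (tension)
  F[1-2] = -2200.4890 N (compression)
  F[1-3] = +1363.5216 N (tension)
  F[2-3] = +2157.4046 N (tension)
  F[2-4] = +1668.5026 N (tension)
  F[3-4] = -1654.3546 N (compression)
  F[3-5] = +2481.3595 N (tension)
  F[4-5] = +1678.0742 N (tension)
  F[4-6] = +575.6826 N (tension)
  F[5-6] = -2334.1432 N (compression)
  Rx@0 = -3597.9900 N
  Ry@0 = -2026.3076 N
  Ry@6 = +2262.0376 N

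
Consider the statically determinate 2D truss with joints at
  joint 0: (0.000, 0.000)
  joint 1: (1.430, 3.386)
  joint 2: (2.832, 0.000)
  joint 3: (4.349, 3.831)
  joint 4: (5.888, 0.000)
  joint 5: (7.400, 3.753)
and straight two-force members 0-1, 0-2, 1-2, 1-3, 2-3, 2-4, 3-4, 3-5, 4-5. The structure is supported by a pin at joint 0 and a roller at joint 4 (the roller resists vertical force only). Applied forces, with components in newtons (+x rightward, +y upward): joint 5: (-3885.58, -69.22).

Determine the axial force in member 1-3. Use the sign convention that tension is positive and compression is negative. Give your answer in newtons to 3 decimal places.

N=6 nodes, M=9 members, R=3 reactions → 2N=12, M+R=12
member 0 (0-1): L=3.6756, (cx,cy)=(0.3891,0.9212)
member 1 (0-2): L=2.8320, (cx,cy)=(1.0000,0.0000)
member 2 (1-2): L=3.6648, (cx,cy)=(0.3826,-0.9239)
member 3 (1-3): L=2.9527, (cx,cy)=(0.9886,0.1507)
member 4 (2-3): L=4.1204, (cx,cy)=(0.3682,0.9298)
member 5 (2-4): L=3.0560, (cx,cy)=(1.0000,0.0000)
member 6 (3-4): L=4.1286, (cx,cy)=(0.3728,-0.9279)
member 7 (3-5): L=3.0520, (cx,cy)=(0.9997,-0.0256)
member 8 (4-5): L=4.0461, (cx,cy)=(0.3737,0.9276)
solve A·x = −loads:
  F[0-1] = -2669.1775 N (compression)
  F[0-2] = -2847.1255 N (compression)
  F[1-2] = +2342.1436 N (tension)
  F[1-3] = -1956.8168 N (compression)
  F[2-3] = -2327.4586 N (compression)
  F[2-4] = -1094.2212 N (compression)
  F[3-4] = +2755.0779 N (tension)
  F[3-5] = -3819.6123 N (compression)
  F[4-5] = -179.8689 N (compression)
  Rx@0 = +3885.5800 N
  Ry@0 = +2458.8861 N
  Ry@4 = -2389.6661 N

-1956.817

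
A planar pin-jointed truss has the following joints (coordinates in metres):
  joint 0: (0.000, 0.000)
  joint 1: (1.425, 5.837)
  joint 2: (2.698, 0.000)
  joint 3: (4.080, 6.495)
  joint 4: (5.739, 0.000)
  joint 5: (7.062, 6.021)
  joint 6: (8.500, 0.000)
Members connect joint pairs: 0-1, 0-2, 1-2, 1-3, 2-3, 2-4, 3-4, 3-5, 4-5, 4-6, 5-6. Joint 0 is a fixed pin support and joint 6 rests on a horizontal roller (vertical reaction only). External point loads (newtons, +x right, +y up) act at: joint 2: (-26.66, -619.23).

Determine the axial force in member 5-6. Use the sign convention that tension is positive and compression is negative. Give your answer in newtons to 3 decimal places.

N=7 nodes, M=11 members, R=3 reactions → 2N=14, M+R=14
member 0 (0-1): L=6.0084, (cx,cy)=(0.2372,0.9715)
member 1 (0-2): L=2.6980, (cx,cy)=(1.0000,0.0000)
member 2 (1-2): L=5.9742, (cx,cy)=(0.2131,-0.9770)
member 3 (1-3): L=2.7353, (cx,cy)=(0.9706,0.2406)
member 4 (2-3): L=6.6404, (cx,cy)=(0.2081,0.9781)
member 5 (2-4): L=3.0410, (cx,cy)=(1.0000,0.0000)
member 6 (3-4): L=6.7035, (cx,cy)=(0.2475,-0.9689)
member 7 (3-5): L=3.0194, (cx,cy)=(0.9876,-0.1570)
member 8 (4-5): L=6.1646, (cx,cy)=(0.2146,0.9767)
member 9 (4-6): L=2.7610, (cx,cy)=(1.0000,0.0000)
member 10 (5-6): L=6.1903, (cx,cy)=(0.2323,-0.9726)
solve A·x = −loads:
  F[0-1] = -435.0928 N (compression)
  F[0-2] = +76.5296 N (tension)
  F[1-2] = +385.5977 N (tension)
  F[1-3] = -190.9614 N (compression)
  F[2-3] = +247.9165 N (tension)
  F[2-4] = +133.7575 N (tension)
  F[3-4] = -188.5738 N (compression)
  F[3-5] = -88.1823 N (compression)
  F[4-5] = +187.0665 N (tension)
  F[4-6] = +46.9424 N (tension)
  F[5-6] = -202.0788 N (compression)
  Rx@0 = +26.6600 N
  Ry@0 = +422.6791 N
  Ry@6 = +196.5509 N

-202.079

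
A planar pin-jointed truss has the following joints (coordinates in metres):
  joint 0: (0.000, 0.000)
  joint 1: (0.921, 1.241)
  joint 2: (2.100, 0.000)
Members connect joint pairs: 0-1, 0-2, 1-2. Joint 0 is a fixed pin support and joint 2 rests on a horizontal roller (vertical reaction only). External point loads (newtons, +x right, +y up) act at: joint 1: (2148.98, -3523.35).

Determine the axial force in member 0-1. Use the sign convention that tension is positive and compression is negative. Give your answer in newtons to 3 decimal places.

-881.879

N=3 nodes, M=3 members, R=3 reactions → 2N=6, M+R=6
member 0 (0-1): L=1.5454, (cx,cy)=(0.5960,0.8030)
member 1 (0-2): L=2.1000, (cx,cy)=(1.0000,0.0000)
member 2 (1-2): L=1.7118, (cx,cy)=(0.6888,-0.7250)
solve A·x = −loads:
  F[0-1] = -881.8786 N (compression)
  F[0-2] = +2674.5396 N (tension)
  F[1-2] = -3883.0956 N (compression)
  Rx@0 = -2148.9800 N
  Ry@0 = +708.1645 N
  Ry@2 = +2815.1855 N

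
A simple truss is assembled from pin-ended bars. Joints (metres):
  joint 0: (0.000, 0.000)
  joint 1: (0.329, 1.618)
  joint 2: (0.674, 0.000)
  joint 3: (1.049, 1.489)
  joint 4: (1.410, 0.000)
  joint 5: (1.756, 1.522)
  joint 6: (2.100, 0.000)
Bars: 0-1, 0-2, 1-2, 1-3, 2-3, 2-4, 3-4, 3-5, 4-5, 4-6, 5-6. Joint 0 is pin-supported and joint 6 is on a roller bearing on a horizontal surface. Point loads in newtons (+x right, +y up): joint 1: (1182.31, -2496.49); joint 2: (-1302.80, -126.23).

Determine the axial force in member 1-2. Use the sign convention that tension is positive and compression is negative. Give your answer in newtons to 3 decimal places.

-1018.310

N=7 nodes, M=11 members, R=3 reactions → 2N=14, M+R=14
member 0 (0-1): L=1.6511, (cx,cy)=(0.1993,0.9799)
member 1 (0-2): L=0.6740, (cx,cy)=(1.0000,0.0000)
member 2 (1-2): L=1.6544, (cx,cy)=(0.2085,-0.9780)
member 3 (1-3): L=0.7315, (cx,cy)=(0.9843,-0.1764)
member 4 (2-3): L=1.5355, (cx,cy)=(0.2442,0.9697)
member 5 (2-4): L=0.7360, (cx,cy)=(1.0000,0.0000)
member 6 (3-4): L=1.5321, (cx,cy)=(0.2356,-0.9718)
member 7 (3-5): L=0.7078, (cx,cy)=(0.9989,0.0466)
member 8 (4-5): L=1.5608, (cx,cy)=(0.2217,0.9751)
member 9 (4-6): L=0.6900, (cx,cy)=(1.0000,0.0000)
member 10 (5-6): L=1.5604, (cx,cy)=(0.2205,-0.9754)
solve A·x = −loads:
  F[0-1] = -1306.3442 N (compression)
  F[0-2] = +139.8120 N (tension)
  F[1-2] = -1018.3099 N (compression)
  F[1-3] = -1249.8455 N (compression)
  F[2-3] = +1157.1917 N (tension)
  F[2-4] = +947.6450 N (tension)
  F[3-4] = -1411.0129 N (compression)
  F[3-5] = -615.8538 N (compression)
  F[4-5] = +1406.2744 N (tension)
  F[4-6] = +303.4460 N (tension)
  F[5-6] = -1376.4374 N (compression)
  Rx@0 = +120.4900 N
  Ry@0 = +1280.1477 N
  Ry@6 = +1342.5723 N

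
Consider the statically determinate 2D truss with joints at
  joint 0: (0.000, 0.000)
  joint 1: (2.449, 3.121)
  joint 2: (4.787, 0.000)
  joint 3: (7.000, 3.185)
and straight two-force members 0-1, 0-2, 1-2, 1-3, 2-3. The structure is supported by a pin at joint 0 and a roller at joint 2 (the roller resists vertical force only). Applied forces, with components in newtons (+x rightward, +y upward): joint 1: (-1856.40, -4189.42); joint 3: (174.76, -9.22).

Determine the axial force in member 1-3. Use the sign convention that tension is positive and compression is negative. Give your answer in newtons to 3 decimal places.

182.972

N=4 nodes, M=5 members, R=3 reactions → 2N=8, M+R=8
member 0 (0-1): L=3.9671, (cx,cy)=(0.6173,0.7867)
member 1 (0-2): L=4.7870, (cx,cy)=(1.0000,0.0000)
member 2 (1-2): L=3.8996, (cx,cy)=(0.5995,-0.8003)
member 3 (1-3): L=4.5514, (cx,cy)=(0.9999,0.0141)
member 4 (2-3): L=3.8783, (cx,cy)=(0.5706,0.8212)
solve A·x = −loads:
  F[0-1] = -3986.1169 N (compression)
  F[0-2] = +779.0716 N (tension)
  F[1-2] = -1313.0971 N (compression)
  F[1-3] = +182.9720 N (tension)
  F[2-3] = -14.3601 N (compression)
  Rx@0 = +1681.6400 N
  Ry@0 = +3135.9252 N
  Ry@2 = +1062.7148 N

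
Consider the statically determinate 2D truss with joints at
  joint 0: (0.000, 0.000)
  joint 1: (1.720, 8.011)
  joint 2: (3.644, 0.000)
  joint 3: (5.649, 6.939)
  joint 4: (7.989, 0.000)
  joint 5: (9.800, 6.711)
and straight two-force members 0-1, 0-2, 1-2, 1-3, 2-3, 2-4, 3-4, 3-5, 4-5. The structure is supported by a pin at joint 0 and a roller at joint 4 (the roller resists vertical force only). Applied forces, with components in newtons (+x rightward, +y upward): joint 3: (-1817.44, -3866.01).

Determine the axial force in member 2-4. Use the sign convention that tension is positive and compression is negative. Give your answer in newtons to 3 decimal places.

N=6 nodes, M=9 members, R=3 reactions → 2N=12, M+R=12
member 0 (0-1): L=8.1936, (cx,cy)=(0.2099,0.9777)
member 1 (0-2): L=3.6440, (cx,cy)=(1.0000,0.0000)
member 2 (1-2): L=8.2388, (cx,cy)=(0.2335,-0.9723)
member 3 (1-3): L=4.0726, (cx,cy)=(0.9647,-0.2632)
member 4 (2-3): L=7.2229, (cx,cy)=(0.2776,0.9607)
member 5 (2-4): L=4.3450, (cx,cy)=(1.0000,0.0000)
member 6 (3-4): L=7.3229, (cx,cy)=(0.3195,-0.9476)
member 7 (3-5): L=4.1573, (cx,cy)=(0.9985,-0.0548)
member 8 (4-5): L=6.9511, (cx,cy)=(0.2605,0.9655)
solve A·x = −loads:
  F[0-1] = -2772.7181 N (compression)
  F[0-2] = -1235.3888 N (compression)
  F[1-2] = +3158.3112 N (tension)
  F[1-3] = -1367.8450 N (compression)
  F[2-3] = -3196.6121 N (compression)
  F[2-4] = +389.5186 N (tension)
  F[3-4] = -1218.9821 N (compression)
  F[3-5] = -0.0000 N (tension)
  F[4-5] = +0.0000 N (tension)
  Rx@0 = +1817.4400 N
  Ry@0 = +2710.9375 N
  Ry@4 = +1155.0725 N

389.519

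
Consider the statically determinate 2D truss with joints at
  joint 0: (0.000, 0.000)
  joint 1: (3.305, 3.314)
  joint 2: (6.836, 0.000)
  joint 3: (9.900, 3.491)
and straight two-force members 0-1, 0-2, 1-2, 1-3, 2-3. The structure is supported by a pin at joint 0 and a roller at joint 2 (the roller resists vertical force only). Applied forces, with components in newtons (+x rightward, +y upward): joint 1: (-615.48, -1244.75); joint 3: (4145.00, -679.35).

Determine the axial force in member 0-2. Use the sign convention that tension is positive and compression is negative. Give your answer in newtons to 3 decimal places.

N=4 nodes, M=5 members, R=3 reactions → 2N=8, M+R=8
member 0 (0-1): L=4.6803, (cx,cy)=(0.7061,0.7081)
member 1 (0-2): L=6.8360, (cx,cy)=(1.0000,0.0000)
member 2 (1-2): L=4.8426, (cx,cy)=(0.7292,-0.6843)
member 3 (1-3): L=6.5974, (cx,cy)=(0.9996,0.0268)
member 4 (2-3): L=4.6449, (cx,cy)=(0.6596,0.7516)
solve A·x = −loads:
  F[0-1] = +2090.0989 N (tension)
  F[0-2] = +2053.6078 N (tension)
  F[1-2] = -3791.0095 N (compression)
  F[1-3] = +4857.3823 N (tension)
  F[2-3] = -1077.2942 N (compression)
  Rx@0 = -3529.5200 N
  Ry@0 = -1479.9313 N
  Ry@2 = +3404.0313 N

2053.608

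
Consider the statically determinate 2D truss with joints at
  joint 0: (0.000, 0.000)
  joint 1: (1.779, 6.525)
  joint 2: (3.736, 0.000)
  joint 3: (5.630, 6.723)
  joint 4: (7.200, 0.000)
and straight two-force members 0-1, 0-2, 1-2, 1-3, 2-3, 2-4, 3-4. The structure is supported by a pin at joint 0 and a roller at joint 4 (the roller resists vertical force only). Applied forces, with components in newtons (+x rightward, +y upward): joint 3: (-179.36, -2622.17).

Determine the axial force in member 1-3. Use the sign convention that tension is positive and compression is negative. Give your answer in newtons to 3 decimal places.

-417.396

N=5 nodes, M=7 members, R=3 reactions → 2N=10, M+R=10
member 0 (0-1): L=6.7632, (cx,cy)=(0.2630,0.9648)
member 1 (0-2): L=3.7360, (cx,cy)=(1.0000,0.0000)
member 2 (1-2): L=6.8122, (cx,cy)=(0.2873,-0.9578)
member 3 (1-3): L=3.8561, (cx,cy)=(0.9987,0.0513)
member 4 (2-3): L=6.9847, (cx,cy)=(0.2712,0.9625)
member 5 (2-4): L=3.4640, (cx,cy)=(1.0000,0.0000)
member 6 (3-4): L=6.9039, (cx,cy)=(0.2274,-0.9738)
solve A·x = −loads:
  F[0-1] = -766.2398 N (compression)
  F[0-2] = +22.1935 N (tension)
  F[1-2] = +749.4144 N (tension)
  F[1-3] = -417.3963 N (compression)
  F[2-3] = -745.7655 N (compression)
  F[2-4] = +439.7107 N (tension)
  F[3-4] = -1933.5744 N (compression)
  Rx@0 = +179.3600 N
  Ry@0 = +739.2561 N
  Ry@4 = +1882.9139 N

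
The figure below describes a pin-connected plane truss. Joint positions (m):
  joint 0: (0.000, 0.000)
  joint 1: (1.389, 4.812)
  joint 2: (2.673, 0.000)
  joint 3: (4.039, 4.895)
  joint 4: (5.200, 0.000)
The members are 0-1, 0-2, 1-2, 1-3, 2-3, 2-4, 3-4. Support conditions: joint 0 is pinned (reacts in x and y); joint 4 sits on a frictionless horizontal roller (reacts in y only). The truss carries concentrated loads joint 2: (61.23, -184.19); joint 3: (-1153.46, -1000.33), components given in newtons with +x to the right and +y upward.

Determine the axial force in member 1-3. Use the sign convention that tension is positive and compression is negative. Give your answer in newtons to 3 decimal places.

-770.873

N=5 nodes, M=7 members, R=3 reactions → 2N=10, M+R=10
member 0 (0-1): L=5.0085, (cx,cy)=(0.2773,0.9608)
member 1 (0-2): L=2.6730, (cx,cy)=(1.0000,0.0000)
member 2 (1-2): L=4.9804, (cx,cy)=(0.2578,-0.9662)
member 3 (1-3): L=2.6513, (cx,cy)=(0.9995,0.0313)
member 4 (2-3): L=5.0820, (cx,cy)=(0.2688,0.9632)
member 5 (2-4): L=2.5270, (cx,cy)=(1.0000,0.0000)
member 6 (3-4): L=5.0308, (cx,cy)=(0.2308,-0.9730)
solve A·x = −loads:
  F[0-1] = -1455.7602 N (compression)
  F[0-2] = -688.5029 N (compression)
  F[1-2] = +1422.6164 N (tension)
  F[1-3] = -770.8734 N (compression)
  F[2-3] = -1235.8144 N (compression)
  F[2-4] = -50.7893 N (compression)
  F[3-4] = +220.0780 N (tension)
  Rx@0 = +1092.2300 N
  Ry@0 = +1398.6573 N
  Ry@4 = -214.1373 N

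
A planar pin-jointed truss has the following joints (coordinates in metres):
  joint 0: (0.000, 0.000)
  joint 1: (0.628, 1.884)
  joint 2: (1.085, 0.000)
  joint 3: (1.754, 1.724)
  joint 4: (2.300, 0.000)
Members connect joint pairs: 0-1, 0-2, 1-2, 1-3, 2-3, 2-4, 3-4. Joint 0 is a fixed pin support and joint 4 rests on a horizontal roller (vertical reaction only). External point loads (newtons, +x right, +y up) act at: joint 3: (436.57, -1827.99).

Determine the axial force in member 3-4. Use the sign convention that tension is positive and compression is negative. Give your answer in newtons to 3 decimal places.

-1805.540

N=5 nodes, M=7 members, R=3 reactions → 2N=10, M+R=10
member 0 (0-1): L=1.9859, (cx,cy)=(0.3162,0.9487)
member 1 (0-2): L=1.0850, (cx,cy)=(1.0000,0.0000)
member 2 (1-2): L=1.9386, (cx,cy)=(0.2357,-0.9718)
member 3 (1-3): L=1.1373, (cx,cy)=(0.9901,-0.1407)
member 4 (2-3): L=1.8493, (cx,cy)=(0.3618,0.9323)
member 5 (2-4): L=1.2150, (cx,cy)=(1.0000,0.0000)
member 6 (3-4): L=1.8084, (cx,cy)=(0.3019,-0.9533)
solve A·x = −loads:
  F[0-1] = -112.4835 N (compression)
  F[0-2] = +472.1404 N (tension)
  F[1-2] = +119.1124 N (tension)
  F[1-3] = -64.2885 N (compression)
  F[2-3] = -124.1655 N (compression)
  F[2-4] = +545.1382 N (tension)
  F[3-4] = -1805.5404 N (compression)
  Rx@0 = -436.5700 N
  Ry@0 = +106.7112 N
  Ry@4 = +1721.2788 N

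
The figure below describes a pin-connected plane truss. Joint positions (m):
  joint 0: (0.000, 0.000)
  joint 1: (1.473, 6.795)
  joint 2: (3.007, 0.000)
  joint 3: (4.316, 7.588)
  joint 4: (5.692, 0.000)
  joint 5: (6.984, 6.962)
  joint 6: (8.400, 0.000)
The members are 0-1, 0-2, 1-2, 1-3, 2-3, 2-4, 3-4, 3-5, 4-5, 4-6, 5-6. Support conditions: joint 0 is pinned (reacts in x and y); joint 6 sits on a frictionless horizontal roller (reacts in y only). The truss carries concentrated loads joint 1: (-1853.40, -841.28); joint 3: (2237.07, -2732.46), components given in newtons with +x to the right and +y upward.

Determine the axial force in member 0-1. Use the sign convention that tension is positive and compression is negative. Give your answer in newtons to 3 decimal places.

N=7 nodes, M=11 members, R=3 reactions → 2N=14, M+R=14
member 0 (0-1): L=6.9528, (cx,cy)=(0.2119,0.9773)
member 1 (0-2): L=3.0070, (cx,cy)=(1.0000,0.0000)
member 2 (1-2): L=6.9660, (cx,cy)=(0.2202,-0.9755)
member 3 (1-3): L=2.9515, (cx,cy)=(0.9632,0.2687)
member 4 (2-3): L=7.7001, (cx,cy)=(0.1700,0.9854)
member 5 (2-4): L=2.6850, (cx,cy)=(1.0000,0.0000)
member 6 (3-4): L=7.7118, (cx,cy)=(0.1784,-0.9840)
member 7 (3-5): L=2.7405, (cx,cy)=(0.9736,-0.2284)
member 8 (4-5): L=7.0809, (cx,cy)=(0.1825,0.9832)
member 9 (4-6): L=2.7080, (cx,cy)=(1.0000,0.0000)
member 10 (5-6): L=7.1045, (cx,cy)=(0.1993,-0.9799)
solve A·x = −loads:
  F[0-1] = -1535.5558 N (compression)
  F[0-2] = +708.9873 N (tension)
  F[1-2] = +1047.0385 N (tension)
  F[1-3] = +1347.0412 N (tension)
  F[2-3] = -1036.4216 N (compression)
  F[2-4] = +1115.7480 N (tension)
  F[3-4] = -1922.5912 N (compression)
  F[3-5] = -793.6867 N (compression)
  F[4-5] = +1924.0385 N (tension)
  F[4-6] = +421.6353 N (tension)
  F[5-6] = -2115.4838 N (compression)
  Rx@0 = -383.6700 N
  Ry@0 = +1500.6999 N
  Ry@6 = +2073.0401 N

-1535.556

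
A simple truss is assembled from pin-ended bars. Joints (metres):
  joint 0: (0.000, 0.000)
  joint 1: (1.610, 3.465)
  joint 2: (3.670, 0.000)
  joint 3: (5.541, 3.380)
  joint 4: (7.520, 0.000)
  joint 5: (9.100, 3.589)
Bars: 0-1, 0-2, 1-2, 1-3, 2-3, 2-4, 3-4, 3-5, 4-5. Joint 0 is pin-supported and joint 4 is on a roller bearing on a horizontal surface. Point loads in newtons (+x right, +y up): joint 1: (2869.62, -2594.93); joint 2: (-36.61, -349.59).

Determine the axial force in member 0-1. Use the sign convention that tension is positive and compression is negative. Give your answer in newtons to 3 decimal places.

N=6 nodes, M=9 members, R=3 reactions → 2N=12, M+R=12
member 0 (0-1): L=3.8208, (cx,cy)=(0.4214,0.9069)
member 1 (0-2): L=3.6700, (cx,cy)=(1.0000,0.0000)
member 2 (1-2): L=4.0311, (cx,cy)=(0.5110,-0.8596)
member 3 (1-3): L=3.9319, (cx,cy)=(0.9998,-0.0216)
member 4 (2-3): L=3.8633, (cx,cy)=(0.4843,0.8749)
member 5 (2-4): L=3.8500, (cx,cy)=(1.0000,0.0000)
member 6 (3-4): L=3.9167, (cx,cy)=(0.5053,-0.8630)
member 7 (3-5): L=3.5651, (cx,cy)=(0.9983,0.0586)
member 8 (4-5): L=3.9214, (cx,cy)=(0.4029,0.9152)
solve A·x = −loads:
  F[0-1] = -988.1165 N (compression)
  F[0-2] = +3249.3829 N (tension)
  F[1-2] = -1918.3741 N (compression)
  F[1-3] = -2306.1931 N (compression)
  F[2-3] = +2284.3245 N (tension)
  F[2-4] = +1199.3519 N (tension)
  F[3-4] = -2373.6977 N (compression)
  F[3-5] = -0.0000 N (compression)
  F[4-5] = +0.0000 N (tension)
  Rx@0 = -2833.0100 N
  Ry@0 = +896.1070 N
  Ry@4 = +2048.4130 N

-988.116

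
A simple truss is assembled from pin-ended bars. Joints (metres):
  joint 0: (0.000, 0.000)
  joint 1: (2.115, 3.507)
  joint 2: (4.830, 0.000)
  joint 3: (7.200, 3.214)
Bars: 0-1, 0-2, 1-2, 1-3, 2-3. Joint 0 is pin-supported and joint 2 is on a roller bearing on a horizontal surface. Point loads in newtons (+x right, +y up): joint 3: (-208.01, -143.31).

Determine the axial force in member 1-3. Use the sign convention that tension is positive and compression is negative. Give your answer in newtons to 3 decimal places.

N=4 nodes, M=5 members, R=3 reactions → 2N=8, M+R=8
member 0 (0-1): L=4.0954, (cx,cy)=(0.5164,0.8563)
member 1 (0-2): L=4.8300, (cx,cy)=(1.0000,0.0000)
member 2 (1-2): L=4.4351, (cx,cy)=(0.6122,-0.7907)
member 3 (1-3): L=5.0934, (cx,cy)=(0.9983,-0.0575)
member 4 (2-3): L=3.9933, (cx,cy)=(0.5935,0.8048)
solve A·x = −loads:
  F[0-1] = -79.5200 N (compression)
  F[0-2] = -166.9432 N (compression)
  F[1-2] = +93.2694 N (tension)
  F[1-3] = -98.3253 N (compression)
  F[2-3] = -185.0875 N (compression)
  Rx@0 = +208.0100 N
  Ry@0 = +68.0951 N
  Ry@2 = +75.2149 N

-98.325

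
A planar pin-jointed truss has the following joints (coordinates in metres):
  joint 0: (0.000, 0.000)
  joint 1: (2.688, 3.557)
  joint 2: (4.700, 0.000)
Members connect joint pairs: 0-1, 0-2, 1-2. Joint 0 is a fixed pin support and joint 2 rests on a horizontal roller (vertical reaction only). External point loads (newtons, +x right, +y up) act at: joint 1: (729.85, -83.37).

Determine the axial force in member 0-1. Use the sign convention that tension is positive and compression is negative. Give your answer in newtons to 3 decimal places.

647.603

N=3 nodes, M=3 members, R=3 reactions → 2N=6, M+R=6
member 0 (0-1): L=4.4584, (cx,cy)=(0.6029,0.7978)
member 1 (0-2): L=4.7000, (cx,cy)=(1.0000,0.0000)
member 2 (1-2): L=4.0866, (cx,cy)=(0.4923,-0.8704)
solve A·x = −loads:
  F[0-1] = +647.6032 N (tension)
  F[0-2] = +339.4082 N (tension)
  F[1-2] = -689.3784 N (compression)
  Rx@0 = -729.8500 N
  Ry@0 = -516.6672 N
  Ry@2 = +600.0372 N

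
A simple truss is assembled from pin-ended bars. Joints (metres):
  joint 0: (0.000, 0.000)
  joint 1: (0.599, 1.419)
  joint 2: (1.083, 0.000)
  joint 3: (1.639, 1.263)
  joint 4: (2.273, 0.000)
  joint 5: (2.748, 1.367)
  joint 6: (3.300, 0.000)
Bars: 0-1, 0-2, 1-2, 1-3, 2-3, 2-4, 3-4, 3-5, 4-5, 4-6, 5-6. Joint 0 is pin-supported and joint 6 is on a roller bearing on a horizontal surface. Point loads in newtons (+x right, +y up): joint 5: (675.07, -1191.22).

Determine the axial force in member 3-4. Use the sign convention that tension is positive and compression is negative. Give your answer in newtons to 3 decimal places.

N=7 nodes, M=11 members, R=3 reactions → 2N=14, M+R=14
member 0 (0-1): L=1.5402, (cx,cy)=(0.3889,0.9213)
member 1 (0-2): L=1.0830, (cx,cy)=(1.0000,0.0000)
member 2 (1-2): L=1.4993, (cx,cy)=(0.3228,-0.9465)
member 3 (1-3): L=1.0516, (cx,cy)=(0.9889,-0.1483)
member 4 (2-3): L=1.3800, (cx,cy)=(0.4029,0.9152)
member 5 (2-4): L=1.1900, (cx,cy)=(1.0000,0.0000)
member 6 (3-4): L=1.4132, (cx,cy)=(0.4486,-0.8937)
member 7 (3-5): L=1.1139, (cx,cy)=(0.9956,0.0934)
member 8 (4-5): L=1.4472, (cx,cy)=(0.3282,0.9446)
member 9 (4-6): L=1.0270, (cx,cy)=(1.0000,0.0000)
member 10 (5-6): L=1.4742, (cx,cy)=(0.3744,-0.9273)
solve A·x = −loads:
  F[0-1] = +87.2525 N (tension)
  F[0-2] = +641.1376 N (tension)
  F[1-2] = -95.1787 N (compression)
  F[1-3] = +65.3816 N (tension)
  F[2-3] = +98.4253 N (tension)
  F[2-4] = +570.7554 N (tension)
  F[3-4] = -75.4460 N (compression)
  F[3-5] = +138.7680 N (tension)
  F[4-5] = +71.3821 N (tension)
  F[4-6] = +513.4787 N (tension)
  F[5-6] = -1371.3633 N (compression)
  Rx@0 = -675.0700 N
  Ry@0 = -80.3840 N
  Ry@6 = +1271.6040 N

-75.446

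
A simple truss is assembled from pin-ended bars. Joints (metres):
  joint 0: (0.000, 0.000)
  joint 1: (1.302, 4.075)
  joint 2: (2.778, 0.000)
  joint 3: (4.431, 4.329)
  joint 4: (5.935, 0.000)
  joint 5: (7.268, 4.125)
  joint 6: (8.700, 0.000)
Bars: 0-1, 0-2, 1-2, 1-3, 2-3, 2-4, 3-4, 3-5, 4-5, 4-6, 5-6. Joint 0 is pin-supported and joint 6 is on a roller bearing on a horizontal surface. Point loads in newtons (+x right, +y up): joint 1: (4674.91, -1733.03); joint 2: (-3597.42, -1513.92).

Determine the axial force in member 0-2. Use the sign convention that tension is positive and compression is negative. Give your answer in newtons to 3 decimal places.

1177.975

N=7 nodes, M=11 members, R=3 reactions → 2N=14, M+R=14
member 0 (0-1): L=4.2779, (cx,cy)=(0.3044,0.9526)
member 1 (0-2): L=2.7780, (cx,cy)=(1.0000,0.0000)
member 2 (1-2): L=4.3341, (cx,cy)=(0.3406,-0.9402)
member 3 (1-3): L=3.1393, (cx,cy)=(0.9967,0.0809)
member 4 (2-3): L=4.6339, (cx,cy)=(0.3567,0.9342)
member 5 (2-4): L=3.1570, (cx,cy)=(1.0000,0.0000)
member 6 (3-4): L=4.5828, (cx,cy)=(0.3282,-0.9446)
member 7 (3-5): L=2.8443, (cx,cy)=(0.9974,-0.0717)
member 8 (4-5): L=4.3350, (cx,cy)=(0.3075,0.9515)
member 9 (4-6): L=2.7650, (cx,cy)=(1.0000,0.0000)
member 10 (5-6): L=4.3665, (cx,cy)=(0.3280,-0.9447)
solve A·x = −loads:
  F[0-1] = -330.1608 N (compression)
  F[0-2] = +1177.9750 N (tension)
  F[1-2] = -1866.1411 N (compression)
  F[1-3] = -4153.4848 N (compression)
  F[2-3] = +3498.6871 N (tension)
  F[2-4] = +2891.8083 N (tension)
  F[3-4] = -2958.1584 N (compression)
  F[3-5] = -1925.9536 N (compression)
  F[4-5] = +2936.5981 N (tension)
  F[4-6] = +1018.0052 N (tension)
  F[5-6] = -3104.1279 N (compression)
  Rx@0 = -1077.4900 N
  Ry@0 = +314.4979 N
  Ry@6 = +2932.4521 N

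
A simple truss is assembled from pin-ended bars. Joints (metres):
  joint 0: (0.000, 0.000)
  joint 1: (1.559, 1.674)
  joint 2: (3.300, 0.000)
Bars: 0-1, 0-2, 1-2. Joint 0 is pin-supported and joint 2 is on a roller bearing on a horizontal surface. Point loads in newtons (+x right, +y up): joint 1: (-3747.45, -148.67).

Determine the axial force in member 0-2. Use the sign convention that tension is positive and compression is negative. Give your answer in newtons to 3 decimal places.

-1904.017

N=3 nodes, M=3 members, R=3 reactions → 2N=6, M+R=6
member 0 (0-1): L=2.2875, (cx,cy)=(0.6815,0.7318)
member 1 (0-2): L=3.3000, (cx,cy)=(1.0000,0.0000)
member 2 (1-2): L=2.4152, (cx,cy)=(0.7208,-0.6931)
solve A·x = −loads:
  F[0-1] = -2704.8703 N (compression)
  F[0-2] = -1904.0174 N (compression)
  F[1-2] = +2641.3832 N (tension)
  Rx@0 = +3747.4500 N
  Ry@0 = +1979.4139 N
  Ry@2 = -1830.7439 N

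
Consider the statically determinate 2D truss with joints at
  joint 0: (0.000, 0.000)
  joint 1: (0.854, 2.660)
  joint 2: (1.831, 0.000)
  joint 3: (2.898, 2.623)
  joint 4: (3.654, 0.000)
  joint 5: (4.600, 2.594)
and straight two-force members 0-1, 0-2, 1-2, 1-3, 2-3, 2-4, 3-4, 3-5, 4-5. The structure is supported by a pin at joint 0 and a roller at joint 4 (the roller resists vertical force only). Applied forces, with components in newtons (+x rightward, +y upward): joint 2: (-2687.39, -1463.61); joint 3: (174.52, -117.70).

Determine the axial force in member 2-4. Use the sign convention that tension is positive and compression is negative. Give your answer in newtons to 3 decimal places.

N=6 nodes, M=9 members, R=3 reactions → 2N=12, M+R=12
member 0 (0-1): L=2.7937, (cx,cy)=(0.3057,0.9521)
member 1 (0-2): L=1.8310, (cx,cy)=(1.0000,0.0000)
member 2 (1-2): L=2.8337, (cx,cy)=(0.3448,-0.9387)
member 3 (1-3): L=2.0443, (cx,cy)=(0.9998,-0.0181)
member 4 (2-3): L=2.8317, (cx,cy)=(0.3768,0.9263)
member 5 (2-4): L=1.8230, (cx,cy)=(1.0000,0.0000)
member 6 (3-4): L=2.7298, (cx,cy)=(0.2769,-0.9609)
member 7 (3-5): L=1.7022, (cx,cy)=(0.9999,-0.0170)
member 8 (4-5): L=2.7611, (cx,cy)=(0.3426,0.9395)
solve A·x = −loads:
  F[0-1] = -660.9125 N (compression)
  F[0-2] = -2310.8391 N (compression)
  F[1-2] = +678.7891 N (tension)
  F[1-3] = -436.1305 N (compression)
  F[2-3] = +892.2013 N (tension)
  F[2-4] = +274.3947 N (tension)
  F[3-4] = -990.7877 N (compression)
  F[3-5] = -0.0000 N (tension)
  F[4-5] = +0.0000 N (tension)
  Rx@0 = +2512.8700 N
  Ry@0 = +629.2765 N
  Ry@4 = +952.0335 N

274.395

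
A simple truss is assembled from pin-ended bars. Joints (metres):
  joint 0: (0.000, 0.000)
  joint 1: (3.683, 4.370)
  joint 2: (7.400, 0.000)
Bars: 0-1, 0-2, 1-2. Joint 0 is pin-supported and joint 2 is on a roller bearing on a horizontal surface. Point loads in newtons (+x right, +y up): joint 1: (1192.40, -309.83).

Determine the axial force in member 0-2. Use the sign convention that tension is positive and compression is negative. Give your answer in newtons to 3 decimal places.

730.100

N=3 nodes, M=3 members, R=3 reactions → 2N=6, M+R=6
member 0 (0-1): L=5.7150, (cx,cy)=(0.6444,0.7647)
member 1 (0-2): L=7.4000, (cx,cy)=(1.0000,0.0000)
member 2 (1-2): L=5.7370, (cx,cy)=(0.6479,-0.7617)
solve A·x = −loads:
  F[0-1] = +717.3635 N (tension)
  F[0-2] = +730.1003 N (tension)
  F[1-2] = -1126.8694 N (compression)
  Rx@0 = -1192.4000 N
  Ry@0 = -548.5338 N
  Ry@2 = +858.3638 N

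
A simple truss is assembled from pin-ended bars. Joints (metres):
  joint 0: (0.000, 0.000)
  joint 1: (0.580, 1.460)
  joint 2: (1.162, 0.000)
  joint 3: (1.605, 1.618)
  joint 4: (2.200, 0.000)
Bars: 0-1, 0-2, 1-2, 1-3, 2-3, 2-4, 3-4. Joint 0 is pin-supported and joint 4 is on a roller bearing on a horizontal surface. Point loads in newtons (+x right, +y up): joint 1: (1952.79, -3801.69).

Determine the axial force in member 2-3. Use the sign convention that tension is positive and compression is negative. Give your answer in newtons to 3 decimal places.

N=5 nodes, M=7 members, R=3 reactions → 2N=10, M+R=10
member 0 (0-1): L=1.5710, (cx,cy)=(0.3692,0.9294)
member 1 (0-2): L=1.1620, (cx,cy)=(1.0000,0.0000)
member 2 (1-2): L=1.5717, (cx,cy)=(0.3703,-0.9289)
member 3 (1-3): L=1.0371, (cx,cy)=(0.9883,0.1523)
member 4 (2-3): L=1.6775, (cx,cy)=(0.2641,0.9645)
member 5 (2-4): L=1.0380, (cx,cy)=(1.0000,0.0000)
member 6 (3-4): L=1.7239, (cx,cy)=(0.3451,-0.9386)
solve A·x = −loads:
  F[0-1] = -1617.7763 N (compression)
  F[0-2] = +2550.0644 N (tension)
  F[1-2] = -2729.5183 N (compression)
  F[1-3] = -1557.5225 N (compression)
  F[2-3] = +2628.8075 N (tension)
  F[2-4] = +845.1376 N (tension)
  F[3-4] = -2448.6750 N (compression)
  Rx@0 = -1952.7900 N
  Ry@0 = +1503.4838 N
  Ry@4 = +2298.2062 N

2628.808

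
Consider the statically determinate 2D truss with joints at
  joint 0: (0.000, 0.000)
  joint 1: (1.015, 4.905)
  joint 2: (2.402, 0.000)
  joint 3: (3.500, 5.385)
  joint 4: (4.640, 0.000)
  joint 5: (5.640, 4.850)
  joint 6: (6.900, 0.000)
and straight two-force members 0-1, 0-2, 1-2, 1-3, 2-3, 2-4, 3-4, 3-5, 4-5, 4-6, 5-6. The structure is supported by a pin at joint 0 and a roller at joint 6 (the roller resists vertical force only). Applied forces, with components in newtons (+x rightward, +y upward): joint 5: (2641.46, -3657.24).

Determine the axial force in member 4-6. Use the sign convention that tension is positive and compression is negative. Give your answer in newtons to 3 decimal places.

1258.980

N=7 nodes, M=11 members, R=3 reactions → 2N=14, M+R=14
member 0 (0-1): L=5.0089, (cx,cy)=(0.2026,0.9793)
member 1 (0-2): L=2.4020, (cx,cy)=(1.0000,0.0000)
member 2 (1-2): L=5.0973, (cx,cy)=(0.2721,-0.9623)
member 3 (1-3): L=2.5309, (cx,cy)=(0.9819,0.1897)
member 4 (2-3): L=5.4958, (cx,cy)=(0.1998,0.9798)
member 5 (2-4): L=2.2380, (cx,cy)=(1.0000,0.0000)
member 6 (3-4): L=5.5043, (cx,cy)=(0.2071,-0.9783)
member 7 (3-5): L=2.2059, (cx,cy)=(0.9701,-0.2425)
member 8 (4-5): L=4.9520, (cx,cy)=(0.2019,0.9794)
member 9 (4-6): L=2.2600, (cx,cy)=(1.0000,0.0000)
member 10 (5-6): L=5.0110, (cx,cy)=(0.2514,-0.9679)
solve A·x = −loads:
  F[0-1] = +1214.0212 N (tension)
  F[0-2] = +2395.4524 N (tension)
  F[1-2] = -1124.6407 N (compression)
  F[1-3] = +562.2297 N (tension)
  F[2-3] = +1104.4732 N (tension)
  F[2-4] = +1868.7727 N (tension)
  F[3-4] = -1491.5767 N (compression)
  F[3-5] = +1114.8943 N (tension)
  F[4-5] = +1489.9312 N (tension)
  F[4-6] = +1258.9802 N (tension)
  F[5-6] = -5006.9422 N (compression)
  Rx@0 = -2641.4600 N
  Ry@0 = -1188.8346 N
  Ry@6 = +4846.0746 N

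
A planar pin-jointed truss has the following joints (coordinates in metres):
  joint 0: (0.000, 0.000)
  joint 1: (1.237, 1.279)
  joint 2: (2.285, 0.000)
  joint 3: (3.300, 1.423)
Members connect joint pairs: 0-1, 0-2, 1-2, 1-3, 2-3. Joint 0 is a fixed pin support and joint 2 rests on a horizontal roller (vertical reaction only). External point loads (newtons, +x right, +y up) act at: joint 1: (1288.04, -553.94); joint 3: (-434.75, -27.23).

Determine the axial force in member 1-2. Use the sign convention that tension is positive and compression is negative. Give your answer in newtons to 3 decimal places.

N=4 nodes, M=5 members, R=3 reactions → 2N=8, M+R=8
member 0 (0-1): L=1.7793, (cx,cy)=(0.6952,0.7188)
member 1 (0-2): L=2.2850, (cx,cy)=(1.0000,0.0000)
member 2 (1-2): L=1.6535, (cx,cy)=(0.6338,-0.7735)
member 3 (1-3): L=2.0680, (cx,cy)=(0.9976,0.0696)
member 4 (2-3): L=1.7479, (cx,cy)=(0.5807,0.8141)
solve A·x = −loads:
  F[0-1] = +289.7220 N (tension)
  F[0-2] = +651.8735 N (tension)
  F[1-2] = -1024.8295 N (compression)
  F[1-3] = -438.1526 N (compression)
  F[2-3] = +4.0281 N (tension)
  Rx@0 = -853.2900 N
  Ry@0 = -208.2552 N
  Ry@2 = +789.4252 N

-1024.829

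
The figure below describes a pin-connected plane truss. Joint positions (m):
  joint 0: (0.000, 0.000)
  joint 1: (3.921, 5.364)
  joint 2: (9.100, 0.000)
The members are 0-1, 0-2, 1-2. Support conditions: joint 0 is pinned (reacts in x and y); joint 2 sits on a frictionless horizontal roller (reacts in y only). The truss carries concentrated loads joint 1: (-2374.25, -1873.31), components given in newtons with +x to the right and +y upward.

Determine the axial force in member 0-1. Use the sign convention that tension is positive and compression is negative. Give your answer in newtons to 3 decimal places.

-3054.152

N=3 nodes, M=3 members, R=3 reactions → 2N=6, M+R=6
member 0 (0-1): L=6.6443, (cx,cy)=(0.5901,0.8073)
member 1 (0-2): L=9.1000, (cx,cy)=(1.0000,0.0000)
member 2 (1-2): L=7.4562, (cx,cy)=(0.6946,-0.7194)
solve A·x = −loads:
  F[0-1] = -3054.1523 N (compression)
  F[0-2] = -571.9037 N (compression)
  F[1-2] = +823.3663 N (tension)
  Rx@0 = +2374.2500 N
  Ry@0 = +2465.6428 N
  Ry@2 = -592.3328 N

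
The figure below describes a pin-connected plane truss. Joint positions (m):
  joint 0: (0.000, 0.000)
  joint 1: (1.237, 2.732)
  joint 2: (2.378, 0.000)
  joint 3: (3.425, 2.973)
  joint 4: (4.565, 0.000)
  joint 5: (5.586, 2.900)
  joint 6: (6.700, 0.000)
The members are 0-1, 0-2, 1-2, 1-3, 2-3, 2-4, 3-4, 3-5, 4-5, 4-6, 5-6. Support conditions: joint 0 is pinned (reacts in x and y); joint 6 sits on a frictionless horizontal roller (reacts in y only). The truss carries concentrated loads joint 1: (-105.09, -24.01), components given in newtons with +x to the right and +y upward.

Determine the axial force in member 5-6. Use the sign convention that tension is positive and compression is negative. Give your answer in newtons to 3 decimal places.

N=7 nodes, M=11 members, R=3 reactions → 2N=14, M+R=14
member 0 (0-1): L=2.9990, (cx,cy)=(0.4125,0.9110)
member 1 (0-2): L=2.3780, (cx,cy)=(1.0000,0.0000)
member 2 (1-2): L=2.9607, (cx,cy)=(0.3854,-0.9228)
member 3 (1-3): L=2.2012, (cx,cy)=(0.9940,0.1095)
member 4 (2-3): L=3.1520, (cx,cy)=(0.3322,0.9432)
member 5 (2-4): L=2.1870, (cx,cy)=(1.0000,0.0000)
member 6 (3-4): L=3.1841, (cx,cy)=(0.3580,-0.9337)
member 7 (3-5): L=2.1622, (cx,cy)=(0.9994,-0.0338)
member 8 (4-5): L=3.0745, (cx,cy)=(0.3321,0.9432)
member 9 (4-6): L=2.1350, (cx,cy)=(1.0000,0.0000)
member 10 (5-6): L=3.1066, (cx,cy)=(0.3586,-0.9335)
solve A·x = −loads:
  F[0-1] = -68.5299 N (compression)
  F[0-2] = -76.8234 N (compression)
  F[1-2] = +48.5705 N (tension)
  F[1-3] = +58.4566 N (tension)
  F[2-3] = -47.5169 N (compression)
  F[2-4] = -42.3213 N (compression)
  F[3-4] = +40.1351 N (tension)
  F[3-5] = +27.9676 N (tension)
  F[4-5] = -39.7292 N (compression)
  F[4-6] = -14.7581 N (compression)
  F[5-6] = +41.1558 N (tension)
  Rx@0 = +105.0900 N
  Ry@0 = +62.4287 N
  Ry@6 = -38.4187 N

41.156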